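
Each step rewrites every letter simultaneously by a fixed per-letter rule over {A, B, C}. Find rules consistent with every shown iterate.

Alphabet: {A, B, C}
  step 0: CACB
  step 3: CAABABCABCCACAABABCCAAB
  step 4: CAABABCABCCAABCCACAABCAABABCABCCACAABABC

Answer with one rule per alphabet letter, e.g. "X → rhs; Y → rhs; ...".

A->AB, B->C, C->CA

  step 3 ⇒ step 4: CAABABCABCCACAABABCCAAB ⇒ CA·AB·AB·C·AB·C·CA·AB·C·CA·CA·AB·CA·AB·AB·C·AB·C·CA·CA·AB·AB·C
    A ↦ AB
    B ↦ C
    C ↦ CA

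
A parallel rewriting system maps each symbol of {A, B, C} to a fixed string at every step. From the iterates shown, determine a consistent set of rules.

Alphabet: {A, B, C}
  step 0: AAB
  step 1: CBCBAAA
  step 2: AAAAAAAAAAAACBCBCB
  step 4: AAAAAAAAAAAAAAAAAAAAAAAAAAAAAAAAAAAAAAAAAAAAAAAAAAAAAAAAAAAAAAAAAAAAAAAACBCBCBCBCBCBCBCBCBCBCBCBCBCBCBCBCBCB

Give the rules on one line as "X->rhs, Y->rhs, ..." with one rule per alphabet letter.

  step 1 ⇒ step 2: CBCBAAA ⇒ AAA·AAA·AAA·AAA·CB·CB·CB
    A ↦ CB
    B ↦ AAA
    C ↦ AAA

A->CB, B->AAA, C->AAA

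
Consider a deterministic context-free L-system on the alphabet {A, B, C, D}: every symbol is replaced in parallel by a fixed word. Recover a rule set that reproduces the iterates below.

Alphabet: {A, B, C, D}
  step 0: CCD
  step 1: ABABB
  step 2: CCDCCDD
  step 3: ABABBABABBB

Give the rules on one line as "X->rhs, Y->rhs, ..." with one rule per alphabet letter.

  step 2 ⇒ step 3: CCDCCDD ⇒ AB·AB·B·AB·AB·B·B
    C ↦ AB
    D ↦ B
  step 1 ⇒ step 2: ABABB ⇒ CC·D·CC·D·D
    A ↦ CC
  step 1 ⇒ step 2: ABABB ⇒ CC·D·CC·D·D
    B ↦ D

A->CC, B->D, C->AB, D->B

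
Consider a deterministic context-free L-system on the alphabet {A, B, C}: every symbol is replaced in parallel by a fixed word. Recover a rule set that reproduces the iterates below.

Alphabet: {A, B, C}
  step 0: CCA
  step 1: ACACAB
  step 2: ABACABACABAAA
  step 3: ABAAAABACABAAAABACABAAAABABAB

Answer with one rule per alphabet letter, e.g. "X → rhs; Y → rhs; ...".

A->AB, B->AAA, C->AC

  step 2 ⇒ step 3: ABACABACABAAA ⇒ AB·AAA·AB·AC·AB·AAA·AB·AC·AB·AAA·AB·AB·AB
    A ↦ AB
    B ↦ AAA
    C ↦ AC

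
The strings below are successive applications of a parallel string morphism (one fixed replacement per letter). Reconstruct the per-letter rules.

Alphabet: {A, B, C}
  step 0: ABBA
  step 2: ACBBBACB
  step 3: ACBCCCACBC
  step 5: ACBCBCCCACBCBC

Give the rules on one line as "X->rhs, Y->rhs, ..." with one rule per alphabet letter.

A->AC, B->C, C->B

  step 2 ⇒ step 3: ACBBBACB ⇒ AC·B·C·C·C·AC·B·C
    A ↦ AC
    B ↦ C
    C ↦ B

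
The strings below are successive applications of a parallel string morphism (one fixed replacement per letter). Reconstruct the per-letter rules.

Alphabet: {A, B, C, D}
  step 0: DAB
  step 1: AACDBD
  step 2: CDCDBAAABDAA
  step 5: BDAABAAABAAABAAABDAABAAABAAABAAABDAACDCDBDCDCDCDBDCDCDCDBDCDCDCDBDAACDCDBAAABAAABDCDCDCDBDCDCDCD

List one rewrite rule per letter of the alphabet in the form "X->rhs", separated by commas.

  step 1 ⇒ step 2: AACDBD ⇒ CD·CD·BA·AA·BD·AA
    A ↦ CD
    B ↦ BD
    C ↦ BA
    D ↦ AA

A->CD, B->BD, C->BA, D->AA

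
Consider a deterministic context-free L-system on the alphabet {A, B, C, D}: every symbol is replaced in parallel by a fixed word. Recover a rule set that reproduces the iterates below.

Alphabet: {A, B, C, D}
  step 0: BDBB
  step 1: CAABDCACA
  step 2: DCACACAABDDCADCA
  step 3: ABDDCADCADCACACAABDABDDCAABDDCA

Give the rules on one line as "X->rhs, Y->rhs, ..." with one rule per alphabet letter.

A->CA, B->CA, C->D, D->ABD

  step 2 ⇒ step 3: DCACACAABDDCADCA ⇒ ABD·D·CA·D·CA·D·CA·CA·CA·ABD·ABD·D·CA·ABD·D·CA
    A ↦ CA
    B ↦ CA
    C ↦ D
    D ↦ ABD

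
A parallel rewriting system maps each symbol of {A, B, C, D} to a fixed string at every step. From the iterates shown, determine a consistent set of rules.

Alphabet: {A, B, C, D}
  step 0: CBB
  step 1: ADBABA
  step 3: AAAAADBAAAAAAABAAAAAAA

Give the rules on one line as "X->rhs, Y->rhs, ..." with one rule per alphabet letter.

  step 0 ⇒ step 1: CBB ⇒ AD·BA·BA
    B ↦ BA
    C ↦ AD
    A ↦ AA  (constrained at step 1)
    D ↦ C  (constrained at step 1)

A->AA, B->BA, C->AD, D->C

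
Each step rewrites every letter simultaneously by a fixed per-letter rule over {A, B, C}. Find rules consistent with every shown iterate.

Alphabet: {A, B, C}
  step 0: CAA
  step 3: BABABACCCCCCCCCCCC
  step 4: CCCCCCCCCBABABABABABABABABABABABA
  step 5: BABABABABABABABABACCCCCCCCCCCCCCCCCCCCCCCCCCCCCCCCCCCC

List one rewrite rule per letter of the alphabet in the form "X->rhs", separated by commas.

  step 4 ⇒ step 5: CCCCCCCCCBABABABABABABABABABABABA ⇒ BA·BA·BA·BA·BA·BA·BA·BA·BA·C·CC·C·CC·C·CC·C·CC·C·CC·C·CC·C·CC·C·CC·C·CC·C·CC·C·CC·C·CC
    A ↦ CC
    B ↦ C
    C ↦ BA

A->CC, B->C, C->BA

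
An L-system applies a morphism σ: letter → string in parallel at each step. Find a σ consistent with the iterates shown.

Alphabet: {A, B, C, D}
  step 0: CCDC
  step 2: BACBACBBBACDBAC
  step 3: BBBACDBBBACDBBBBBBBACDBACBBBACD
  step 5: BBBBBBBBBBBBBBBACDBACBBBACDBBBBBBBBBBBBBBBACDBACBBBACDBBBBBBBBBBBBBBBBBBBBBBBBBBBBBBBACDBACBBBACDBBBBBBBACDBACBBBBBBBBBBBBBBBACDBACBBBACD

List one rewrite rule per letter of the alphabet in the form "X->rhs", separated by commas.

  step 2 ⇒ step 3: BACBACBBBACDBAC ⇒ BB·BAC·D·BB·BAC·D·BB·BB·BB·BAC·D·BAC·BB·BAC·D
    A ↦ BAC
    B ↦ BB
    C ↦ D
    D ↦ BAC

A->BAC, B->BB, C->D, D->BAC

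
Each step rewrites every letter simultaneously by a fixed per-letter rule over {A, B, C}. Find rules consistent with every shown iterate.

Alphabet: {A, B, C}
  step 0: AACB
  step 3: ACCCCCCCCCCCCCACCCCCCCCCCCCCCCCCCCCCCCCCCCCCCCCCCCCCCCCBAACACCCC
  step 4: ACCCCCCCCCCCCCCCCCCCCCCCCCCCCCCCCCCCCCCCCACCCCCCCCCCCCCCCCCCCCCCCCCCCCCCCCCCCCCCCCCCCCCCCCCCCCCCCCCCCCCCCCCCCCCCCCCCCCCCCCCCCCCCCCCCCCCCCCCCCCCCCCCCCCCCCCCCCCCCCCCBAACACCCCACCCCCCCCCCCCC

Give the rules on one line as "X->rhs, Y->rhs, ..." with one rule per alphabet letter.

A->AC, B->BA, C->CCC

  step 3 ⇒ step 4: ACCCCCCCCCCCCCACCCCCCCCCCCCCCCCCCCCCCCCCCCCCCCCCCCCCCCCBAACACCCC ⇒ AC·CCC·CCC·CCC·CCC·CCC·CCC·CCC·CCC·CCC·CCC·CCC·CCC·CCC·AC·CCC·CCC·CCC·CCC·CCC·CCC·CCC·CCC·CCC·CCC·CCC·CCC·CCC·CCC·CCC·CCC·CCC·CCC·CCC·CCC·CCC·CCC·CCC·CCC·CCC·CCC·CCC·CCC·CCC·CCC·CCC·CCC·CCC·CCC·CCC·CCC·CCC·CCC·CCC·CCC·BA·AC·AC·CCC·AC·CCC·CCC·CCC·CCC
    A ↦ AC
    B ↦ BA
    C ↦ CCC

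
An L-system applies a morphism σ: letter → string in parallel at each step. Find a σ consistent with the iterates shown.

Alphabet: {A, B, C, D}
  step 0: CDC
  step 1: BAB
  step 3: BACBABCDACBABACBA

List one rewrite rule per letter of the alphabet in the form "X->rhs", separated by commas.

  step 0 ⇒ step 1: CDC ⇒ B·A·B
    C ↦ B
    D ↦ A
    A ↦ CBA  (constrained at step 1)
    B ↦ CDA  (constrained at step 1)

A->CBA, B->CDA, C->B, D->A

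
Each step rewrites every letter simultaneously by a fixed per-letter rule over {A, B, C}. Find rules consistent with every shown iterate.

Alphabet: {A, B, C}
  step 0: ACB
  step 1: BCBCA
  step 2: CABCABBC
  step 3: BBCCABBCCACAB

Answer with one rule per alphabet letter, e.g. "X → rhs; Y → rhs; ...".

A->BC, B->CA, C->B

  step 2 ⇒ step 3: CABCABBC ⇒ B·BC·CA·B·BC·CA·CA·B
    A ↦ BC
    B ↦ CA
    C ↦ B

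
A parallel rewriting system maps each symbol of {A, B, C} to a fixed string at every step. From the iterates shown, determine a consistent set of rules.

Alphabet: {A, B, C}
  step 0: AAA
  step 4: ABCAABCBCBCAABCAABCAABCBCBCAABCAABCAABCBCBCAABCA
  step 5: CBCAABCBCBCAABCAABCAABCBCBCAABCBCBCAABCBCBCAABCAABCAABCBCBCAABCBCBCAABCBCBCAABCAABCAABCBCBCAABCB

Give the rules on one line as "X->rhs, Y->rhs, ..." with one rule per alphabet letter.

  step 4 ⇒ step 5: ABCAABCBCBCAABCAABCAABCBCBCAABCAABCAABCBCBCAABCA ⇒ CB·CA·AB·CB·CB·CA·AB·CA·AB·CA·AB·CB·CB·CA·AB·CB·CB·CA·AB·CB·CB·CA·AB·CA·AB·CA·AB·CB·CB·CA·AB·CB·CB·CA·AB·CB·CB·CA·AB·CA·AB·CA·AB·CB·CB·CA·AB·CB
    A ↦ CB
    B ↦ CA
    C ↦ AB

A->CB, B->CA, C->AB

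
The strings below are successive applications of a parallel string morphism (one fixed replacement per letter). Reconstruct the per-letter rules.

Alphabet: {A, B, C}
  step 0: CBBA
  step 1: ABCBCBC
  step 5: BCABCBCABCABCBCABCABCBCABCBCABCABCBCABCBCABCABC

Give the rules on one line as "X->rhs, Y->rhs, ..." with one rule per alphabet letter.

  step 0 ⇒ step 1: CBBA ⇒ A·BC·BC·BC
    A ↦ BC
    B ↦ BC
    C ↦ A

A->BC, B->BC, C->A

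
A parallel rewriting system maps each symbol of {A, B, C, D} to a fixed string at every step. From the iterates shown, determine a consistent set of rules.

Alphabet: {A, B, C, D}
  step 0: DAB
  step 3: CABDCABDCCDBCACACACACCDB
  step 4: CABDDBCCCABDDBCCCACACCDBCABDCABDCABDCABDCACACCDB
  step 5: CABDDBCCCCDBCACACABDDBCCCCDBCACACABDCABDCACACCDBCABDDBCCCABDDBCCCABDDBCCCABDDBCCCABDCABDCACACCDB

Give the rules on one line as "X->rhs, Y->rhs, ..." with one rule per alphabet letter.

A->BD, B->DB, C->CA, D->CC

  step 4 ⇒ step 5: CABDDBCCCABDDBCCCACACCDBCABDCABDCABDCABDCACACCDB ⇒ CA·BD·DB·CC·CC·DB·CA·CA·CA·BD·DB·CC·CC·DB·CA·CA·CA·BD·CA·BD·CA·CA·CC·DB·CA·BD·DB·CC·CA·BD·DB·CC·CA·BD·DB·CC·CA·BD·DB·CC·CA·BD·CA·BD·CA·CA·CC·DB
    A ↦ BD
    B ↦ DB
    C ↦ CA
    D ↦ CC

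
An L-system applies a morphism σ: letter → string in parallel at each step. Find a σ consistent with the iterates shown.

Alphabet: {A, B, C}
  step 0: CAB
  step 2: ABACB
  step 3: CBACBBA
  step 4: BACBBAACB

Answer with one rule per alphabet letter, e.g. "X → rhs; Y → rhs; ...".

  step 3 ⇒ step 4: CBACBBA ⇒ B·A·CB·B·A·A·CB
    A ↦ CB
    B ↦ A
    C ↦ B

A->CB, B->A, C->B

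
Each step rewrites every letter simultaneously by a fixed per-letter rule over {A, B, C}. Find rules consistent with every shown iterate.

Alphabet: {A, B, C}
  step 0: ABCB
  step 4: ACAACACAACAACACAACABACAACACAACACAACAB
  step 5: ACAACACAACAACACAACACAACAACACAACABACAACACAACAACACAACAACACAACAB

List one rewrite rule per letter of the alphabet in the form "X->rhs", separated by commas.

A->AC, B->AB, C->A

  step 4 ⇒ step 5: ACAACACAACAACACAACABACAACACAACACAACAB ⇒ AC·A·AC·AC·A·AC·A·AC·AC·A·AC·AC·A·AC·A·AC·AC·A·AC·AB·AC·A·AC·AC·A·AC·A·AC·AC·A·AC·A·AC·AC·A·AC·AB
    A ↦ AC
    B ↦ AB
    C ↦ A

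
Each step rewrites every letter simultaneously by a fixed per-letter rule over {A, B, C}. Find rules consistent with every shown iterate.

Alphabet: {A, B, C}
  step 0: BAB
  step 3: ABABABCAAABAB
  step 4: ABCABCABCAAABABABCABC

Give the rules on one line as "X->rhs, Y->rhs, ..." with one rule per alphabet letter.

A->AB, B->C, C->AA

  step 3 ⇒ step 4: ABABABCAAABAB ⇒ AB·C·AB·C·AB·C·AA·AB·AB·AB·C·AB·C
    A ↦ AB
    B ↦ C
    C ↦ AA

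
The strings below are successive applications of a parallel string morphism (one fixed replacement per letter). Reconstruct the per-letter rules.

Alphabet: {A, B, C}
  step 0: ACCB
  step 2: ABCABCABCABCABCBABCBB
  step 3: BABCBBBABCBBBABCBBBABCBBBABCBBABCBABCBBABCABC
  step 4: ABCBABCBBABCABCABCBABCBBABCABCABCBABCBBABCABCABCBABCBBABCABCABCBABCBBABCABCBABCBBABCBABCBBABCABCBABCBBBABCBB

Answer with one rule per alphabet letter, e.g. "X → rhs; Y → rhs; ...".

  step 3 ⇒ step 4: BABCBBBABCBBBABCBBBABCBBBABCBBABCBABCBBABCABC ⇒ ABC·B·ABC·BB·ABC·ABC·ABC·B·ABC·BB·ABC·ABC·ABC·B·ABC·BB·ABC·ABC·ABC·B·ABC·BB·ABC·ABC·ABC·B·ABC·BB·ABC·ABC·B·ABC·BB·ABC·B·ABC·BB·ABC·ABC·B·ABC·BB·B·ABC·BB
    A ↦ B
    B ↦ ABC
    C ↦ BB

A->B, B->ABC, C->BB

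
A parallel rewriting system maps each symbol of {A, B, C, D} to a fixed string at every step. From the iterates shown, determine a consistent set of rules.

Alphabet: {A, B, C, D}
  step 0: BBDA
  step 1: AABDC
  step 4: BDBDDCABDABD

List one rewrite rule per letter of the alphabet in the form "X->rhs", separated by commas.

  step 0 ⇒ step 1: BBDA ⇒ A·A·BD·C
    A ↦ C
    B ↦ A
    D ↦ BD
    C ↦ D  (constrained at step 1)

A->C, B->A, C->D, D->BD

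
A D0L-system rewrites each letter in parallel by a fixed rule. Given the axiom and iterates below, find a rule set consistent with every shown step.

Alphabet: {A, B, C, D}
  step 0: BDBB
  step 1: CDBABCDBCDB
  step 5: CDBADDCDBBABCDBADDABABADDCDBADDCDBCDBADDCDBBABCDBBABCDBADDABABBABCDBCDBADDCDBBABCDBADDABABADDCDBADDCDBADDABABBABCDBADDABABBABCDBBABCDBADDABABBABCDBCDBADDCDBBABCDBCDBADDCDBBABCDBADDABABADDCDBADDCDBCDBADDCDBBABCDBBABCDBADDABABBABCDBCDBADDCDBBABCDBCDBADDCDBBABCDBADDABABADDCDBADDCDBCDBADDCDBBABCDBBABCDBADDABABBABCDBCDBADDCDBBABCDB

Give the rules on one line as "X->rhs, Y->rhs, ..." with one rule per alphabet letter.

A->ADD, B->CDB, C->B, D->AB

  step 0 ⇒ step 1: BDBB ⇒ CDB·AB·CDB·CDB
    B ↦ CDB
    D ↦ AB
    A ↦ ADD  (constrained at step 1)
    C ↦ B  (constrained at step 1)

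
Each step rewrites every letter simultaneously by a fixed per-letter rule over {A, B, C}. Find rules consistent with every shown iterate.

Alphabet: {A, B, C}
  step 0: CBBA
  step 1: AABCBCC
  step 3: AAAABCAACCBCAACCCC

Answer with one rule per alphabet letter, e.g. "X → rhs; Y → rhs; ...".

A->C, B->BC, C->AA

  step 0 ⇒ step 1: CBBA ⇒ AA·BC·BC·C
    A ↦ C
    B ↦ BC
    C ↦ AA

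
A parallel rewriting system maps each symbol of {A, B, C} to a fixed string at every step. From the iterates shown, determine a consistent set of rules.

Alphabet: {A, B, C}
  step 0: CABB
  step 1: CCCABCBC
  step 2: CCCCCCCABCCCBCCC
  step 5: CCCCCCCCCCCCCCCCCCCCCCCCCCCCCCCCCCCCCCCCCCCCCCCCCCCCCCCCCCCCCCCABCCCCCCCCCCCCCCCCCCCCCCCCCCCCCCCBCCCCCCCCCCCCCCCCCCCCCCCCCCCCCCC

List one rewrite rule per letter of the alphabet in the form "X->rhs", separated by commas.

A->CA, B->BC, C->CC

  step 1 ⇒ step 2: CCCABCBC ⇒ CC·CC·CC·CA·BC·CC·BC·CC
    A ↦ CA
    B ↦ BC
    C ↦ CC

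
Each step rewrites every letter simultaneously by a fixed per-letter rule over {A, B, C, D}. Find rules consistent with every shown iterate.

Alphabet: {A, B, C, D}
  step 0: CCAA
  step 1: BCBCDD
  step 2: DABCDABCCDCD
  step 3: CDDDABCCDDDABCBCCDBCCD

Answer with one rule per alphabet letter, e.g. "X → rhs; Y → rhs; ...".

A->D, B->DA, C->BC, D->CD

  step 2 ⇒ step 3: DABCDABCCDCD ⇒ CD·D·DA·BC·CD·D·DA·BC·BC·CD·BC·CD
    A ↦ D
    B ↦ DA
    C ↦ BC
    D ↦ CD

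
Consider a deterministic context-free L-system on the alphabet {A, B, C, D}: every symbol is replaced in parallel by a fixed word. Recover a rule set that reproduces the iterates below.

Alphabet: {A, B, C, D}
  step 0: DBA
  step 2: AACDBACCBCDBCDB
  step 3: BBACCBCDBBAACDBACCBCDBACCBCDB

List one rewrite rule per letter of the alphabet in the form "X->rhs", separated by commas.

  step 2 ⇒ step 3: AACDBACCBCDBCDB ⇒ B·B·A·CCB·CDB·B·A·A·CDB·A·CCB·CDB·A·CCB·CDB
    A ↦ B
    B ↦ CDB
    C ↦ A
    D ↦ CCB

A->B, B->CDB, C->A, D->CCB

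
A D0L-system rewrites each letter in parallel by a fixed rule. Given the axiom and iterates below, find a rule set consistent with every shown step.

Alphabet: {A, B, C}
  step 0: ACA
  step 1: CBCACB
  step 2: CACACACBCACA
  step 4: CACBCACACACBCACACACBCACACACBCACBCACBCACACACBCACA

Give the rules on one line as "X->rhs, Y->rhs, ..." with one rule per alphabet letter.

A->CB, B->CA, C->CA

  step 1 ⇒ step 2: CBCACB ⇒ CA·CA·CA·CB·CA·CA
    A ↦ CB
    B ↦ CA
    C ↦ CA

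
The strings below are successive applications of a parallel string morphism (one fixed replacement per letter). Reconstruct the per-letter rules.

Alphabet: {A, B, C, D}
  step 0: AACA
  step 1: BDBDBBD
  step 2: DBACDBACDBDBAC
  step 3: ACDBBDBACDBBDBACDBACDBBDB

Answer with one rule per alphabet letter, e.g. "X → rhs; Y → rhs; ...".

A->BD, B->DB, C->B, D->AC

  step 2 ⇒ step 3: DBACDBACDBDBAC ⇒ AC·DB·BD·B·AC·DB·BD·B·AC·DB·AC·DB·BD·B
    A ↦ BD
    B ↦ DB
    C ↦ B
    D ↦ AC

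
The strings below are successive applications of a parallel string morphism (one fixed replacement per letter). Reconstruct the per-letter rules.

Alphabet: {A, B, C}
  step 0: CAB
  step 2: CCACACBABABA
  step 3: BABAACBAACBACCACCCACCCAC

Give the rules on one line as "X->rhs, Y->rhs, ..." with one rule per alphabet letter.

  step 2 ⇒ step 3: CCACACBABABA ⇒ BA·BA·AC·BA·AC·BA·CC·AC·CC·AC·CC·AC
    A ↦ AC
    B ↦ CC
    C ↦ BA

A->AC, B->CC, C->BA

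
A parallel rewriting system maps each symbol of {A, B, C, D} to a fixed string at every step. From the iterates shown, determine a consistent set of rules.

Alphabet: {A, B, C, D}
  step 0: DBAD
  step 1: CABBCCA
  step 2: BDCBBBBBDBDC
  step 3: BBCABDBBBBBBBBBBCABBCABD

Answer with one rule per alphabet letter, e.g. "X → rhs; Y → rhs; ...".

  step 2 ⇒ step 3: BDCBBBBBDBDC ⇒ BB·CA·BD·BB·BB·BB·BB·BB·CA·BB·CA·BD
    B ↦ BB
    C ↦ BD
    D ↦ CA
  step 0 ⇒ step 1: DBAD ⇒ CA·BB·C·CA
    A ↦ C

A->C, B->BB, C->BD, D->CA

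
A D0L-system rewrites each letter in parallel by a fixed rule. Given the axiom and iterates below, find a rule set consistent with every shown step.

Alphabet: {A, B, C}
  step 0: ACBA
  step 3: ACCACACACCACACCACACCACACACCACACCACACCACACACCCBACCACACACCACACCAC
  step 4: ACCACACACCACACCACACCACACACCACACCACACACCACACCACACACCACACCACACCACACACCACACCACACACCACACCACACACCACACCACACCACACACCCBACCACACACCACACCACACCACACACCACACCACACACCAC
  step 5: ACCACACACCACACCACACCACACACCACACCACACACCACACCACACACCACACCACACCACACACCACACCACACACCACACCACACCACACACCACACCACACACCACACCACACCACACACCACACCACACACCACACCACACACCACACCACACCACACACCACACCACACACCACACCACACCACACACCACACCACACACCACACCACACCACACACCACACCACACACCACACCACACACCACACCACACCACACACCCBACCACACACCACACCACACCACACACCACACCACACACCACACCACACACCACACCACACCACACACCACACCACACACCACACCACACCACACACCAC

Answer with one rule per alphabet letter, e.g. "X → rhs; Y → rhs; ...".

  step 4 ⇒ step 5: ACCACACACCACACCACACCACACACCACACCACACACCACACCACACACCACACCACACCACACACCACACCACACACCACACCACACACCACACCACACCACACACCCBACCACACACCACACCACACCACACACCACACCACACACCAC ⇒ ACC·AC·AC·ACC·AC·ACC·AC·ACC·AC·AC·ACC·AC·ACC·AC·AC·ACC·AC·ACC·AC·AC·ACC·AC·ACC·AC·ACC·AC·AC·ACC·AC·ACC·AC·AC·ACC·AC·ACC·AC·ACC·AC·AC·ACC·AC·ACC·AC·AC·ACC·AC·ACC·AC·ACC·AC·AC·ACC·AC·ACC·AC·AC·ACC·AC·ACC·AC·AC·ACC·AC·ACC·AC·ACC·AC·AC·ACC·AC·ACC·AC·AC·ACC·AC·ACC·AC·ACC·AC·AC·ACC·AC·ACC·AC·AC·ACC·AC·ACC·AC·ACC·AC·AC·ACC·AC·ACC·AC·AC·ACC·AC·ACC·AC·AC·ACC·AC·ACC·AC·ACC·AC·AC·AC·CCB·ACC·AC·AC·ACC·AC·ACC·AC·ACC·AC·AC·ACC·AC·ACC·AC·AC·ACC·AC·ACC·AC·AC·ACC·AC·ACC·AC·ACC·AC·AC·ACC·AC·ACC·AC·AC·ACC·AC·ACC·AC·ACC·AC·AC·ACC·AC
    A ↦ ACC
    B ↦ CCB
    C ↦ AC

A->ACC, B->CCB, C->AC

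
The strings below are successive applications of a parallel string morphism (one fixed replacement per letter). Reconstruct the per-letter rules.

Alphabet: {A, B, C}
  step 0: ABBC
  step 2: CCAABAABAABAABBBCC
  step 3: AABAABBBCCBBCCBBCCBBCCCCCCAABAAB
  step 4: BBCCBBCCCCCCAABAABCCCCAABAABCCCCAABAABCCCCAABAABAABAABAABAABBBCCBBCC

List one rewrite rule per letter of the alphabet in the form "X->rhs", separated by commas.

  step 3 ⇒ step 4: AABAABBBCCBBCCBBCCBBCCCCCCAABAAB ⇒ B·B·CC·B·B·CC·CC·CC·AAB·AAB·CC·CC·AAB·AAB·CC·CC·AAB·AAB·CC·CC·AAB·AAB·AAB·AAB·AAB·AAB·B·B·CC·B·B·CC
    A ↦ B
    B ↦ CC
    C ↦ AAB

A->B, B->CC, C->AAB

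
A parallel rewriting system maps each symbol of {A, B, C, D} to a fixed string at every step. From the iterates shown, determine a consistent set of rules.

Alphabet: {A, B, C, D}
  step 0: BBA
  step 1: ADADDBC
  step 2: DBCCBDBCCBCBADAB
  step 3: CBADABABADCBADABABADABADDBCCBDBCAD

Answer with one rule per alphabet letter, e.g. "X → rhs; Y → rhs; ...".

A->DBC, B->AD, C->AB, D->CB

  step 2 ⇒ step 3: DBCCBDBCCBCBADAB ⇒ CB·AD·AB·AB·AD·CB·AD·AB·AB·AD·AB·AD·DBC·CB·DBC·AD
    A ↦ DBC
    B ↦ AD
    C ↦ AB
    D ↦ CB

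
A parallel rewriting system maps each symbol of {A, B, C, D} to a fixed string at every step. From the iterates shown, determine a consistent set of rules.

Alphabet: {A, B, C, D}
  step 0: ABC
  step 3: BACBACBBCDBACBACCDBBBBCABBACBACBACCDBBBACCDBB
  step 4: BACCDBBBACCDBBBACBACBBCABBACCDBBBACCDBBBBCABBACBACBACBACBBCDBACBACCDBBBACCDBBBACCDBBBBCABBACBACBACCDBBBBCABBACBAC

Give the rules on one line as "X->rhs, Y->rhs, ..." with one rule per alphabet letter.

  step 3 ⇒ step 4: BACBACBBCDBACBACCDBBBBCABBACBACBACCDBBBACCDBB ⇒ BAC·CD·BB·BAC·CD·BB·BAC·BAC·BB·CAB·BAC·CD·BB·BAC·CD·BB·BB·CAB·BAC·BAC·BAC·BAC·BB·CD·BAC·BAC·CD·BB·BAC·CD·BB·BAC·CD·BB·BB·CAB·BAC·BAC·BAC·CD·BB·BB·CAB·BAC·BAC
    A ↦ CD
    B ↦ BAC
    C ↦ BB
    D ↦ CAB

A->CD, B->BAC, C->BB, D->CAB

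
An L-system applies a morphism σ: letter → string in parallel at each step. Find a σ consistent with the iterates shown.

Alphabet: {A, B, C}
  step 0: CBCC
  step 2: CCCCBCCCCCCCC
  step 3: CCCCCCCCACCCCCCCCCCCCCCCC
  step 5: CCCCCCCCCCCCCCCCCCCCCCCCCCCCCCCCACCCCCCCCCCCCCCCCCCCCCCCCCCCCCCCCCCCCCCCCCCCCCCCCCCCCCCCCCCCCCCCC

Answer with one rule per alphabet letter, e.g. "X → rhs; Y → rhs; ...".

  step 2 ⇒ step 3: CCCCBCCCCCCCC ⇒ CC·CC·CC·CC·A·CC·CC·CC·CC·CC·CC·CC·CC
    B ↦ A
    C ↦ CC
    A ↦ B  (constrained at step 3)

A->B, B->A, C->CC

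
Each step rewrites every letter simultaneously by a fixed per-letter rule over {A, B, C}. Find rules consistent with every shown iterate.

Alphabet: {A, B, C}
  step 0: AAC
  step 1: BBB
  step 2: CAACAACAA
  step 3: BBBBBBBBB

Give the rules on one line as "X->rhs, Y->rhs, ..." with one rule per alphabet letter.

  step 2 ⇒ step 3: CAACAACAA ⇒ B·B·B·B·B·B·B·B·B
    A ↦ B
    C ↦ B
  step 1 ⇒ step 2: BBB ⇒ CAA·CAA·CAA
    B ↦ CAA

A->B, B->CAA, C->B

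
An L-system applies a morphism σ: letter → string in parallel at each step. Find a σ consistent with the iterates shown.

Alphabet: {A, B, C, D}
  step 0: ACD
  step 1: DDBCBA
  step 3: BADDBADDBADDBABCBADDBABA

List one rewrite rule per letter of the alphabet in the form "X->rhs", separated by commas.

  step 0 ⇒ step 1: ACD ⇒ DD·BC·BA
    A ↦ DD
    C ↦ BC
    D ↦ BA
    B ↦ BA  (constrained at step 1)

A->DD, B->BA, C->BC, D->BA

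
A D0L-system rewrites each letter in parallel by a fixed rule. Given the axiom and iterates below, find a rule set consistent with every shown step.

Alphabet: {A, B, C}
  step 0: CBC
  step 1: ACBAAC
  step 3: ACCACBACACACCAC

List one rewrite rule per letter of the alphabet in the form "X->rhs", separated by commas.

  step 0 ⇒ step 1: CBC ⇒ AC·BA·AC
    B ↦ BA
    C ↦ AC
    A ↦ C  (constrained at step 1)

A->C, B->BA, C->AC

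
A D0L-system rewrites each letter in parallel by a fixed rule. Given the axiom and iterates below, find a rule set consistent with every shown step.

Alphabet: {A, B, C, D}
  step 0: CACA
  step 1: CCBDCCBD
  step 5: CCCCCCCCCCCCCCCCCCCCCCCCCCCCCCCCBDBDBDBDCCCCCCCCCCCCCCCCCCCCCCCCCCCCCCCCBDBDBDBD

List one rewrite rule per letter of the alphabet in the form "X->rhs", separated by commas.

A->BD, B->A, C->CC, D->A

  step 0 ⇒ step 1: CACA ⇒ CC·BD·CC·BD
    A ↦ BD
    C ↦ CC
    B ↦ A  (constrained at step 1)
    D ↦ A  (constrained at step 1)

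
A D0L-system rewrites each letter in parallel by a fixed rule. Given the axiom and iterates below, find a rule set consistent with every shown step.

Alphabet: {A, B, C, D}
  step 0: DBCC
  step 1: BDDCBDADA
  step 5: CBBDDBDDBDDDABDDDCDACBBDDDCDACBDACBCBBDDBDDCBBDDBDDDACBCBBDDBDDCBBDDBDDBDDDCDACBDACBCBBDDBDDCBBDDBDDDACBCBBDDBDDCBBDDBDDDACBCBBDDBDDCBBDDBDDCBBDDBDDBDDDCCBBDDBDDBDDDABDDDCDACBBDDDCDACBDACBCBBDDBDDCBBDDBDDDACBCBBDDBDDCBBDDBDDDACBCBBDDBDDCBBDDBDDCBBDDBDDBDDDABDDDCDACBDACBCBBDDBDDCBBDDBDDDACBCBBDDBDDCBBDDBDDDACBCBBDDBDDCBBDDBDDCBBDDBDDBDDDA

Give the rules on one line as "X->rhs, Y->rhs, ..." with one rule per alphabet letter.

  step 0 ⇒ step 1: DBCC ⇒ BDD·CB·DA·DA
    B ↦ CB
    C ↦ DA
    D ↦ BDD
    A ↦ DC  (constrained at step 1)

A->DC, B->CB, C->DA, D->BDD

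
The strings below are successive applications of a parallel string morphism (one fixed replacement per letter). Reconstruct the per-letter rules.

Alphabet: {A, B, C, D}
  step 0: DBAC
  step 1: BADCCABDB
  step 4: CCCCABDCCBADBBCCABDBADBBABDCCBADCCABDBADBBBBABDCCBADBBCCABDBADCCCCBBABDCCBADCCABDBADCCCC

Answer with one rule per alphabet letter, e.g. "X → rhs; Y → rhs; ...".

A->ABD, B->CC, C->B, D->BAD

  step 0 ⇒ step 1: DBAC ⇒ BAD·CC·ABD·B
    A ↦ ABD
    B ↦ CC
    C ↦ B
    D ↦ BAD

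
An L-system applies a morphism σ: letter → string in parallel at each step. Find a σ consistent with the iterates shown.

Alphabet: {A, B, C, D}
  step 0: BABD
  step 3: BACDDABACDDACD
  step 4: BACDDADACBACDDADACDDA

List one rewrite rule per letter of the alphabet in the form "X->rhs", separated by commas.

A->C, B->BA, C->D, D->DA

  step 3 ⇒ step 4: BACDDABACDDACD ⇒ BA·C·D·DA·DA·C·BA·C·D·DA·DA·C·D·DA
    A ↦ C
    B ↦ BA
    C ↦ D
    D ↦ DA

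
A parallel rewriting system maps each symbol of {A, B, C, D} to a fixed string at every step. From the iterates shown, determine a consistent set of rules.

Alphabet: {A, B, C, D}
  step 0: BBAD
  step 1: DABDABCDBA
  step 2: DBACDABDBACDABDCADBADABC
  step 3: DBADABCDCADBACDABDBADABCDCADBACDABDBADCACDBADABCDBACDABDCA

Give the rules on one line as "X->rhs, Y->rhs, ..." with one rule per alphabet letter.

  step 2 ⇒ step 3: DBACDABDBACDABDCADBADABC ⇒ DBA·DAB·C·DCA·DBA·C·DAB·DBA·DAB·C·DCA·DBA·C·DAB·DBA·DCA·C·DBA·DAB·C·DBA·C·DAB·DCA
    A ↦ C
    B ↦ DAB
    C ↦ DCA
    D ↦ DBA

A->C, B->DAB, C->DCA, D->DBA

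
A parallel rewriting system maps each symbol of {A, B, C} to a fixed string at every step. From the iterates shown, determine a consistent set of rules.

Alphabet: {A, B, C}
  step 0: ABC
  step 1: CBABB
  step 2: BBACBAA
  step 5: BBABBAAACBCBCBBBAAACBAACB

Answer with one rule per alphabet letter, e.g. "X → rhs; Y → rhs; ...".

  step 1 ⇒ step 2: CBABB ⇒ BB·A·CB·A·A
    A ↦ CB
    B ↦ A
    C ↦ BB

A->CB, B->A, C->BB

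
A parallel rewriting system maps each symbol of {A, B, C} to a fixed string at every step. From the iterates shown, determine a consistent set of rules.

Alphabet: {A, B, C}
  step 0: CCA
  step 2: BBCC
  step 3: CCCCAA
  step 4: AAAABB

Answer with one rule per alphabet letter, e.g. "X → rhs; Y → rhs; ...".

A->B, B->CC, C->A

  step 3 ⇒ step 4: CCCCAA ⇒ A·A·A·A·B·B
    A ↦ B
    C ↦ A
  step 2 ⇒ step 3: BBCC ⇒ CC·CC·A·A
    B ↦ CC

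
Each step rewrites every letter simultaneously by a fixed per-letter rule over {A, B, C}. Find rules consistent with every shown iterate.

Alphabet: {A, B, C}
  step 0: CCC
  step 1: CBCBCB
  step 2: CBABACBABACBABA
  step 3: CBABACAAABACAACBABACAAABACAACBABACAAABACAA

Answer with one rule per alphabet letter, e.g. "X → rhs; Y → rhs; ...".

  step 2 ⇒ step 3: CBABACBABACBABA ⇒ CB·ABA·CAA·ABA·CAA·CB·ABA·CAA·ABA·CAA·CB·ABA·CAA·ABA·CAA
    A ↦ CAA
    B ↦ ABA
    C ↦ CB

A->CAA, B->ABA, C->CB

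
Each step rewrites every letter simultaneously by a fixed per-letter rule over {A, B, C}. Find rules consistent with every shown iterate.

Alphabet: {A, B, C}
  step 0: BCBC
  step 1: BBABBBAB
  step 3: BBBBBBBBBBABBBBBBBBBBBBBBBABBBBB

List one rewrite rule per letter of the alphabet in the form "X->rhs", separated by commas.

  step 0 ⇒ step 1: BCBC ⇒ BB·AB·BB·AB
    B ↦ BB
    C ↦ AB
    A ↦ BC  (constrained at step 1)

A->BC, B->BB, C->AB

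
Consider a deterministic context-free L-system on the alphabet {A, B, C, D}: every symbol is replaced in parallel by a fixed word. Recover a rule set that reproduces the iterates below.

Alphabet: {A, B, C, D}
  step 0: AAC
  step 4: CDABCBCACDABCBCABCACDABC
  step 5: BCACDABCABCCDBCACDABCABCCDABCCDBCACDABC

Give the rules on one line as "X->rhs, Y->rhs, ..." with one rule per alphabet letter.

A->CD, B->A, C->BC, D->A

  step 4 ⇒ step 5: CDABCBCACDABCBCABCACDABC ⇒ BC·A·CD·A·BC·A·BC·CD·BC·A·CD·A·BC·A·BC·CD·A·BC·CD·BC·A·CD·A·BC
    A ↦ CD
    B ↦ A
    C ↦ BC
    D ↦ A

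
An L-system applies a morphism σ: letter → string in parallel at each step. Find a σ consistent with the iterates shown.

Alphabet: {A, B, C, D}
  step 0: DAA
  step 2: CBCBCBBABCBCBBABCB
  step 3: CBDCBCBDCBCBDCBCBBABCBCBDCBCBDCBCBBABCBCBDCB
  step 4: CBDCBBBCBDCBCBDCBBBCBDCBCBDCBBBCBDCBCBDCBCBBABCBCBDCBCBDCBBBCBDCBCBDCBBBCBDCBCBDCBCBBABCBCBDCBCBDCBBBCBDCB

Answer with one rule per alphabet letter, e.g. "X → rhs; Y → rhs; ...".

A->BAB, B->CB, C->CBD, D->BB

  step 3 ⇒ step 4: CBDCBCBDCBCBDCBCBBABCBCBDCBCBDCBCBBABCBCBDCB ⇒ CBD·CB·BB·CBD·CB·CBD·CB·BB·CBD·CB·CBD·CB·BB·CBD·CB·CBD·CB·CB·BAB·CB·CBD·CB·CBD·CB·BB·CBD·CB·CBD·CB·BB·CBD·CB·CBD·CB·CB·BAB·CB·CBD·CB·CBD·CB·BB·CBD·CB
    A ↦ BAB
    B ↦ CB
    C ↦ CBD
    D ↦ BB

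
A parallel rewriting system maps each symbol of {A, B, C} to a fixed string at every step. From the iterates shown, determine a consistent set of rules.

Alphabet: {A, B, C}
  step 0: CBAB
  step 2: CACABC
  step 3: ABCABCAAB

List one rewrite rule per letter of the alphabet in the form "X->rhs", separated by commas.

A->C, B->A, C->AB

  step 2 ⇒ step 3: CACABC ⇒ AB·C·AB·C·A·AB
    A ↦ C
    B ↦ A
    C ↦ AB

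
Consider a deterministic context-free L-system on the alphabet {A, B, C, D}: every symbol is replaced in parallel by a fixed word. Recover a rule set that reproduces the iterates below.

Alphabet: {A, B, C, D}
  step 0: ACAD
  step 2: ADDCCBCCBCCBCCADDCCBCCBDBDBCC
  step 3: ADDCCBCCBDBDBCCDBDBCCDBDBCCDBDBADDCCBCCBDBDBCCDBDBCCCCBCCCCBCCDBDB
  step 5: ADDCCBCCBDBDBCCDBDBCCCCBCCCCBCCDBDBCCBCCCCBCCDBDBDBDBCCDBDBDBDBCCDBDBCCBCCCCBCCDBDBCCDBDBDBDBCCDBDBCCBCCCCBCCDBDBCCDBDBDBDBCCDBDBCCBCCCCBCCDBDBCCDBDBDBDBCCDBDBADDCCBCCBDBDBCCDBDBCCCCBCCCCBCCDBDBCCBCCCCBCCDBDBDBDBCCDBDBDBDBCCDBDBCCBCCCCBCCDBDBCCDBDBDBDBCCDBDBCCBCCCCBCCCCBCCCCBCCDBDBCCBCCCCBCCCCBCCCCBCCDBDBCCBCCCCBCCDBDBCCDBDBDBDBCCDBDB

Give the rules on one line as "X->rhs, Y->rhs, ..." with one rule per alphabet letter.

A->ADD, B->CC, C->DB, D->CCB

  step 2 ⇒ step 3: ADDCCBCCBCCBCCADDCCBCCBDBDBCC ⇒ ADD·CCB·CCB·DB·DB·CC·DB·DB·CC·DB·DB·CC·DB·DB·ADD·CCB·CCB·DB·DB·CC·DB·DB·CC·CCB·CC·CCB·CC·DB·DB
    A ↦ ADD
    B ↦ CC
    C ↦ DB
    D ↦ CCB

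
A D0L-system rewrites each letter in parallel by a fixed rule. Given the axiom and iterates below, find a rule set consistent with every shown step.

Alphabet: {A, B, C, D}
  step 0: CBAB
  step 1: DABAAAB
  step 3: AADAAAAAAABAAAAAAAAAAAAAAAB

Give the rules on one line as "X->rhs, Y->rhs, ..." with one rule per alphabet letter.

  step 0 ⇒ step 1: CBAB ⇒ D·AB·AA·AB
    A ↦ AA
    B ↦ AB
    C ↦ D
    D ↦ AC  (constrained at step 1)

A->AA, B->AB, C->D, D->AC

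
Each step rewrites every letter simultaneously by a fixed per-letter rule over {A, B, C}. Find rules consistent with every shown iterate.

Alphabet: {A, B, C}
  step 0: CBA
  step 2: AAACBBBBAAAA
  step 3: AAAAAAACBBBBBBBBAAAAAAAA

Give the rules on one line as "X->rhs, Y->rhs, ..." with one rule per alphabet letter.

  step 2 ⇒ step 3: AAACBBBBAAAA ⇒ AA·AA·AA·AC·BB·BB·BB·BB·AA·AA·AA·AA
    A ↦ AA
    B ↦ BB
    C ↦ AC

A->AA, B->BB, C->AC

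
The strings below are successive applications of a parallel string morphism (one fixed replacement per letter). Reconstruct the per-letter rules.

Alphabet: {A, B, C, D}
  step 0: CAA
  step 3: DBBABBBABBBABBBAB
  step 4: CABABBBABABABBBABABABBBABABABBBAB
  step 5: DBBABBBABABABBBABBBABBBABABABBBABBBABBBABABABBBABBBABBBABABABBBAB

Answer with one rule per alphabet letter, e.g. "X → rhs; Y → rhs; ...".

A->BB, B->AB, C->D, D->C

  step 4 ⇒ step 5: CABABBBABABABBBABABABBBABABABBBAB ⇒ D·BB·AB·BB·AB·AB·AB·BB·AB·BB·AB·BB·AB·AB·AB·BB·AB·BB·AB·BB·AB·AB·AB·BB·AB·BB·AB·BB·AB·AB·AB·BB·AB
    A ↦ BB
    B ↦ AB
    C ↦ D
  step 3 ⇒ step 4: DBBABBBABBBABBBAB ⇒ C·AB·AB·BB·AB·AB·AB·BB·AB·AB·AB·BB·AB·AB·AB·BB·AB
    D ↦ C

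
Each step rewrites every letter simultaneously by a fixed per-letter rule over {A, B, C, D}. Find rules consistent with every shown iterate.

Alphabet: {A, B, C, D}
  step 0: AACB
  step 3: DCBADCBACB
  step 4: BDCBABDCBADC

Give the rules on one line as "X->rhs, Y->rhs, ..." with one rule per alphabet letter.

  step 3 ⇒ step 4: DCBADCBACB ⇒ B·D·C·BA·B·D·C·BA·D·C
    A ↦ BA
    B ↦ C
    C ↦ D
    D ↦ B

A->BA, B->C, C->D, D->B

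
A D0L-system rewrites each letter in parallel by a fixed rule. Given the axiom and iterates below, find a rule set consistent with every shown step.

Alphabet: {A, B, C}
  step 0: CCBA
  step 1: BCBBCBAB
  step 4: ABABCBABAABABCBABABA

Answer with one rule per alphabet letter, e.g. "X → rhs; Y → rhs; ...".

  step 0 ⇒ step 1: CCBA ⇒ BCB·BCB·A·B
    A ↦ B
    B ↦ A
    C ↦ BCB

A->B, B->A, C->BCB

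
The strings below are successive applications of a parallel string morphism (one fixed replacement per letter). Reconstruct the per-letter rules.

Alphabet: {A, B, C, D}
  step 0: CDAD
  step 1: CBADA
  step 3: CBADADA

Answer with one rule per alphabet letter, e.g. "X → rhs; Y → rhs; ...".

  step 0 ⇒ step 1: CDAD ⇒ CB·A·D·A
    A ↦ D
    C ↦ CB
    D ↦ A
    B ↦ A  (constrained at step 1)

A->D, B->A, C->CB, D->A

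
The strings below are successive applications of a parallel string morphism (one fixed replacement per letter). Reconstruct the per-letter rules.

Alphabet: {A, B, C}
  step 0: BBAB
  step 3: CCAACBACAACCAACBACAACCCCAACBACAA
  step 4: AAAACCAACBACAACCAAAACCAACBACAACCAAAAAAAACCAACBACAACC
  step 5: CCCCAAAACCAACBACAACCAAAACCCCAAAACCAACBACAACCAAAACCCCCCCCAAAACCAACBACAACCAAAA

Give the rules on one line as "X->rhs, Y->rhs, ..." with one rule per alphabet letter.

  step 4 ⇒ step 5: AAAACCAACBACAACCAAAACCAACBACAACCAAAAAAAACCAACBACAACC ⇒ C·C·C·C·AA·AA·C·C·AA·CBA·C·AA·C·C·AA·AA·C·C·C·C·AA·AA·C·C·AA·CBA·C·AA·C·C·AA·AA·C·C·C·C·C·C·C·C·AA·AA·C·C·AA·CBA·C·AA·C·C·AA·AA
    A ↦ C
    B ↦ CBA
    C ↦ AA

A->C, B->CBA, C->AA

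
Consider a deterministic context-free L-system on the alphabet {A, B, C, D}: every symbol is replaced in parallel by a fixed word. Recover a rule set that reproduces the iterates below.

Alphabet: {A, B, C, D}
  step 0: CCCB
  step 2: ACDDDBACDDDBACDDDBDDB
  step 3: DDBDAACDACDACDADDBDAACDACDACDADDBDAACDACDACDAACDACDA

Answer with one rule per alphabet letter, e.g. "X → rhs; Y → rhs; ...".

  step 2 ⇒ step 3: ACDDDBACDDDBACDDDBDDB ⇒ DDB·DA·ACD·ACD·ACD·A·DDB·DA·ACD·ACD·ACD·A·DDB·DA·ACD·ACD·ACD·A·ACD·ACD·A
    A ↦ DDB
    B ↦ A
    C ↦ DA
    D ↦ ACD

A->DDB, B->A, C->DA, D->ACD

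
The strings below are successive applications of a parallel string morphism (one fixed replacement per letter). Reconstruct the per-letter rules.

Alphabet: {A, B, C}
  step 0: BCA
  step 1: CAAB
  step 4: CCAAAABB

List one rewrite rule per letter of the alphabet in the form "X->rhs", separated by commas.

  step 0 ⇒ step 1: BCA ⇒ C·AA·B
    A ↦ B
    B ↦ C
    C ↦ AA

A->B, B->C, C->AA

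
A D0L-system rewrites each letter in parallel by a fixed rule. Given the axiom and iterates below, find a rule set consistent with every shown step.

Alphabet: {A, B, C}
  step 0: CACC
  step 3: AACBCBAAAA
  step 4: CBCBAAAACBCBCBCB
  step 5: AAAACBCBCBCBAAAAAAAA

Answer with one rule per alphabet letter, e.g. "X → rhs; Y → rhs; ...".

A->CB, B->A, C->A

  step 4 ⇒ step 5: CBCBAAAACBCBCBCB ⇒ A·A·A·A·CB·CB·CB·CB·A·A·A·A·A·A·A·A
    A ↦ CB
    B ↦ A
    C ↦ A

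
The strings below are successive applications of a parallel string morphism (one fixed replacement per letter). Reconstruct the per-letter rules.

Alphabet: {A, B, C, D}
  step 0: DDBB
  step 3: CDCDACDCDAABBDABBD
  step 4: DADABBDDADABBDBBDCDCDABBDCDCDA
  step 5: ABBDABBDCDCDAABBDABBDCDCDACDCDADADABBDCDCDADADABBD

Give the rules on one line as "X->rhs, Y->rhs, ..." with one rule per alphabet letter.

A->BBD, B->CD, C->D, D->A

  step 4 ⇒ step 5: DADABBDDADABBDBBDCDCDABBDCDCDA ⇒ A·BBD·A·BBD·CD·CD·A·A·BBD·A·BBD·CD·CD·A·CD·CD·A·D·A·D·A·BBD·CD·CD·A·D·A·D·A·BBD
    A ↦ BBD
    B ↦ CD
    C ↦ D
    D ↦ A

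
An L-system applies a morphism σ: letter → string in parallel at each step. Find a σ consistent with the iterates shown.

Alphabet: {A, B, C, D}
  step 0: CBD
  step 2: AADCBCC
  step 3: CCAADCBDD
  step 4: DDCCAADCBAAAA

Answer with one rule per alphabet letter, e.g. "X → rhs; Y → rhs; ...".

A->C, B->CB, C->D, D->AA

  step 3 ⇒ step 4: CCAADCBDD ⇒ D·D·C·C·AA·D·CB·AA·AA
    A ↦ C
    B ↦ CB
    C ↦ D
    D ↦ AA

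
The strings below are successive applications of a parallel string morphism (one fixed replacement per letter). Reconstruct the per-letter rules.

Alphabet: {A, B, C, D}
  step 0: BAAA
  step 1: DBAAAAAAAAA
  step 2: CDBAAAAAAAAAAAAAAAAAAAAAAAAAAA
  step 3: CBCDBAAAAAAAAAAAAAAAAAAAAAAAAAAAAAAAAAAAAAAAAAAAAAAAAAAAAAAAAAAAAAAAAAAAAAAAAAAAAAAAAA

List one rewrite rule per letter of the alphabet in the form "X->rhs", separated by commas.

A->AAA, B->DB, C->CB, D->C

  step 2 ⇒ step 3: CDBAAAAAAAAAAAAAAAAAAAAAAAAAAA ⇒ CB·C·DB·AAA·AAA·AAA·AAA·AAA·AAA·AAA·AAA·AAA·AAA·AAA·AAA·AAA·AAA·AAA·AAA·AAA·AAA·AAA·AAA·AAA·AAA·AAA·AAA·AAA·AAA·AAA
    A ↦ AAA
    B ↦ DB
    C ↦ CB
    D ↦ C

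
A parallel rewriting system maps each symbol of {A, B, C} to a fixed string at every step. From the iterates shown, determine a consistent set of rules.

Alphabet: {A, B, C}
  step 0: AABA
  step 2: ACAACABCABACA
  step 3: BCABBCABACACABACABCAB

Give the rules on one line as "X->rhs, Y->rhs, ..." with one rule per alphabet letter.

  step 2 ⇒ step 3: ACAACABCABACA ⇒ B·CA·B·B·CA·B·ACA·CA·B·ACA·B·CA·B
    A ↦ B
    B ↦ ACA
    C ↦ CA

A->B, B->ACA, C->CA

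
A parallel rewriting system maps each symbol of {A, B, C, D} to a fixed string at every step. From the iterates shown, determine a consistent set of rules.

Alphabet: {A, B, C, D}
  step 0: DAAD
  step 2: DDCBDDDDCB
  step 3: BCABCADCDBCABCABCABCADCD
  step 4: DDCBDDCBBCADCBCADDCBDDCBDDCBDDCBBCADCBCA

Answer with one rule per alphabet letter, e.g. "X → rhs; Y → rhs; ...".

A->B, B->D, C->DC, D->BCA

  step 3 ⇒ step 4: BCABCADCDBCABCABCABCADCD ⇒ D·DC·B·D·DC·B·BCA·DC·BCA·D·DC·B·D·DC·B·D·DC·B·D·DC·B·BCA·DC·BCA
    A ↦ B
    B ↦ D
    C ↦ DC
    D ↦ BCA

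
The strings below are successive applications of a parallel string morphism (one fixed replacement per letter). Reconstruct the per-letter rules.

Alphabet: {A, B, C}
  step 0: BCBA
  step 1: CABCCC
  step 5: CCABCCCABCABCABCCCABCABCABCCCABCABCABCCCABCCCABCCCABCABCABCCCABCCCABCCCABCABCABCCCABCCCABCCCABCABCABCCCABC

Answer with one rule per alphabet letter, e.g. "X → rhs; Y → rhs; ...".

A->C, B->C, C->ABC

  step 0 ⇒ step 1: BCBA ⇒ C·ABC·C·C
    A ↦ C
    B ↦ C
    C ↦ ABC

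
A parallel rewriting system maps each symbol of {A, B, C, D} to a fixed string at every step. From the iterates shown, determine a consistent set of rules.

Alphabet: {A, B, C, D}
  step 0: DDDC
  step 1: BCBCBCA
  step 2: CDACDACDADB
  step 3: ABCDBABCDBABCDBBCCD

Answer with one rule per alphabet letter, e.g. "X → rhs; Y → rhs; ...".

  step 2 ⇒ step 3: CDACDACDADB ⇒ A·BC·DB·A·BC·DB·A·BC·DB·BC·CD
    A ↦ DB
    B ↦ CD
    C ↦ A
    D ↦ BC

A->DB, B->CD, C->A, D->BC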